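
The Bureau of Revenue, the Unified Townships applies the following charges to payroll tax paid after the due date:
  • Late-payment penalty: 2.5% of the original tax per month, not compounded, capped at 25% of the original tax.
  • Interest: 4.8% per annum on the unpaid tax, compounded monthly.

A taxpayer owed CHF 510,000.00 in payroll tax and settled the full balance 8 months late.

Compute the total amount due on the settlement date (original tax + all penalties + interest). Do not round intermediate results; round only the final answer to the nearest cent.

CHF 628,550.32

Penalty: 8 × 2.5% × CHF 510,000.00 = CHF 102,000.00 (below the 25% cap of CHF 127,500.00)
Interest (4.8%/yr ÷ 12 = 0.4%/month): CHF 510,000.00 × ((1 + 0.004)^8 − 1) = CHF 16,550.3170…
Total = CHF 510,000.00 + CHF 102,000.0000 + CHF 16,550.3170… = CHF 628,550.32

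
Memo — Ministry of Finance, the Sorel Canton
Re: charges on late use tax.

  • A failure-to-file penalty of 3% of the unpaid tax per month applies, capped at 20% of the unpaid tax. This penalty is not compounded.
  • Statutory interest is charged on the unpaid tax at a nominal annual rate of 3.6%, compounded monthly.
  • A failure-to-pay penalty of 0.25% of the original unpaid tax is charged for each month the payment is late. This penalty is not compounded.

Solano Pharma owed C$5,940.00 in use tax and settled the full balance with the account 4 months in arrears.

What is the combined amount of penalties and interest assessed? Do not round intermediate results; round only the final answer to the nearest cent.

Failure-to-file: 4 × 3% × C$5,940.00 = C$712.80 (under the 20% cap)
Failure-to-pay penalty: 4 × 0.25% × C$5,940.00 = C$59.40
Interest (3.6%/yr ÷ 12 = 0.3%/month): C$5,940.00 × ((1 + 0.003)^4 − 1) = C$71.6014…
Penalties + interest = C$772.2000 + C$71.6014… = C$843.80

C$843.80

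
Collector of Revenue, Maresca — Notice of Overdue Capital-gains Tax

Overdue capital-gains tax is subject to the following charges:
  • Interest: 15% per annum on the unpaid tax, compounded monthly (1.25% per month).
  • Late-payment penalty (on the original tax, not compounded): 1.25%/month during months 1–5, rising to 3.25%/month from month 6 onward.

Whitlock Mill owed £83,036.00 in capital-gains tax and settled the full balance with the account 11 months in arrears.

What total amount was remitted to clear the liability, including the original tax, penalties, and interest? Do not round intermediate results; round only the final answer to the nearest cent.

Penalty, months 1–5: 5 × 1.25% × £83,036.00 = £5,189.75
Penalty, months 6–11: 6 × 3.25% × £83,036.00 = £16,192.02
Interest: £83,036.00 × ((1 + 0.0125)^11 − 1) = £83,036.00 × 0.1464242… = £12,158.4811…
Total = £83,036.00 + £21,381.7700 + £12,158.4811… = £116,576.25

£116,576.25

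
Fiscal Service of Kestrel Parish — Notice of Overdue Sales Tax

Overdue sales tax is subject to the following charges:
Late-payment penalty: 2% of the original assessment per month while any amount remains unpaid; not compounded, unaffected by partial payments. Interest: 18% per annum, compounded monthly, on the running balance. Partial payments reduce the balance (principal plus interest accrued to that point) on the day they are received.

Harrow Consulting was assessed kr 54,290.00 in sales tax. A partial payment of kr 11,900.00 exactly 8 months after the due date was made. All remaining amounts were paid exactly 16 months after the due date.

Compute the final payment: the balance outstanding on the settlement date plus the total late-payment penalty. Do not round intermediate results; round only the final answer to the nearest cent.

kr 72,860.76

Monthly rate = 18% ÷ 12 = 1.5%
Balance at month 8: kr 54,290.0000 × (1 + 0.015)^8 = kr 61,157.2825…
After kr 11,900.00 payment: kr 61,157.2825… − kr 11,900.00 = kr 49,257.2825…
Balance at month 16: kr 49,257.2825… × (1 + 0.015)^8 = kr 55,487.9636…
Penalty: 16 × 2% × kr 54,290.00 = kr 17,372.80
Final settlement = outstanding balance + penalty = kr 55,487.9636… + kr 17,372.80 = kr 72,860.76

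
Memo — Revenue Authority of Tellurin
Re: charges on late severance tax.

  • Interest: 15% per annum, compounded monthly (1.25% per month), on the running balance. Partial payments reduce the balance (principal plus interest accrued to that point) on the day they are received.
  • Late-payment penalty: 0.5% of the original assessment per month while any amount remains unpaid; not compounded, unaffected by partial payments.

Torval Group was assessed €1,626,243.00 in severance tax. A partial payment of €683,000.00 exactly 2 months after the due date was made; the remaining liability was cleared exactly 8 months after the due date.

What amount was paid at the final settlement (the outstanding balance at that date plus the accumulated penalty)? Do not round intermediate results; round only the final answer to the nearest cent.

€1,125,359.80

Balance at month 2: €1,626,243.0000 × (1 + 0.0125)^2 = €1,667,153.1755…
After €683,000.00 payment: €1,667,153.1755… − €683,000.00 = €984,153.1755…
Balance at month 8: €984,153.1755… × (1 + 0.0125)^6 = €1,060,310.0783…
Penalty: 8 × 0.5% × €1,626,243.00 = €65,049.72
Final settlement = outstanding balance + penalty = €1,060,310.0783… + €65,049.72 = €1,125,359.80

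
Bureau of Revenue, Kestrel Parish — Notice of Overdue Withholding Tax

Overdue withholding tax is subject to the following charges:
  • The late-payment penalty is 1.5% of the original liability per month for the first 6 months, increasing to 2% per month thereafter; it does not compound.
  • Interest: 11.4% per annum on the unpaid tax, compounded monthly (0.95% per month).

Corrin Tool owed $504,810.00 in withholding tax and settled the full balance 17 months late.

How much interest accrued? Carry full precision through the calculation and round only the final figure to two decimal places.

Interest: $504,810.00 × ((1 + 0.0095)^17 − 1) = $504,810.00 × 0.1743769… = $88,027.1970…

$88,027.20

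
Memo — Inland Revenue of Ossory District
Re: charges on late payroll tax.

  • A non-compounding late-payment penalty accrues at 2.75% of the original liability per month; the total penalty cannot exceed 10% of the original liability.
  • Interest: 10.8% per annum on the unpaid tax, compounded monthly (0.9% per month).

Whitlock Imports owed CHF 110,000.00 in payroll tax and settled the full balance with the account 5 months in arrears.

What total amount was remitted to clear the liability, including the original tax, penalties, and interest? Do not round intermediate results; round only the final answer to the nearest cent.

Penalty (uncapped): 5 × 2.75% × CHF 110,000.00 = CHF 15,125.00; cap = 10% × CHF 110,000.00 = CHF 11,000.00 → penalty = CHF 11,000.00
Interest: CHF 110,000.00 × ((1 + 0.009)^5 − 1) = CHF 110,000.00 × 0.0458173… = CHF 5,039.9055…
Total = CHF 110,000.00 + CHF 11,000.0000 + CHF 5,039.9055… = CHF 126,039.91

CHF 126,039.91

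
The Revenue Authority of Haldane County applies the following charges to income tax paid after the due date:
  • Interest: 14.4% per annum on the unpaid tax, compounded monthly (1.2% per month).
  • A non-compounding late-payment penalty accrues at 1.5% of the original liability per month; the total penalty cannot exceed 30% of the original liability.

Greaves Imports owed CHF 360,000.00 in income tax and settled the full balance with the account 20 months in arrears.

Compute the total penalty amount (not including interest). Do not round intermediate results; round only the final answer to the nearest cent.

CHF 108,000.00

Penalty (uncapped): 20 × 1.5% × CHF 360,000.00 = CHF 108,000.00; cap = 30% × CHF 360,000.00 = CHF 108,000.00 → penalty = CHF 108,000.00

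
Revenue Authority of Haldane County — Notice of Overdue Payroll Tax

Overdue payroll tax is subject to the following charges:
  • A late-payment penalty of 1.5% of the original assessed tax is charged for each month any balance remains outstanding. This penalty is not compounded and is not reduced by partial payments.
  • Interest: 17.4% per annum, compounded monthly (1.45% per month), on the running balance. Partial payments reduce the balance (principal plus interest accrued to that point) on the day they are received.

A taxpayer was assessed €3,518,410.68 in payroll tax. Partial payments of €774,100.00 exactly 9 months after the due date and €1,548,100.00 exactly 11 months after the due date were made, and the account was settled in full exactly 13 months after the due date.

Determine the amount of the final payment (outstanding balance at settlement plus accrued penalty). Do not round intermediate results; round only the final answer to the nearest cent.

Balance at month 9: €3,518,410.6800 × (1 + 0.0145)^9 = €4,005,115.0185…
After €774,100.00 payment: €4,005,115.0185… − €774,100.00 = €3,231,015.0185…
Balance at month 11: €3,231,015.0185… × (1 + 0.0145)^2 = €3,325,393.7750…
After €1,548,100.00 payment: €3,325,393.7750… − €1,548,100.00 = €1,777,293.7750…
Balance at month 13: €1,777,293.7750… × (1 + 0.0145)^2 = €1,829,208.9704…
Penalty: 13 × 1.5% × €3,518,410.68 = €686,090.08…
Final settlement = outstanding balance + penalty = €1,829,208.9704… + €686,090.08… = €2,515,299.05

€2,515,299.05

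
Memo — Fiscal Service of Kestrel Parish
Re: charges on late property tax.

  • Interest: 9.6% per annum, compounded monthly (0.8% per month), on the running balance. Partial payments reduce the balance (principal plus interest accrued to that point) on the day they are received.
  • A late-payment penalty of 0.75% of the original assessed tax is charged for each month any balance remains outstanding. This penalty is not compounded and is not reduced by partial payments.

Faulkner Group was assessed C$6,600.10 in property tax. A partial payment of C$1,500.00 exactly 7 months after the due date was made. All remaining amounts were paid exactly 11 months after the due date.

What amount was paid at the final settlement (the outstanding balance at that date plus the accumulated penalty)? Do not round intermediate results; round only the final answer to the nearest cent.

Balance at month 7: C$6,600.1000 × (1 + 0.008)^7 = C$6,978.6954…
After C$1,500.00 payment: C$6,978.6954… − C$1,500.00 = C$5,478.6954…
Balance at month 11: C$5,478.6954… × (1 + 0.008)^4 = C$5,656.1287…
Penalty: 11 × 0.75% × C$6,600.10 = C$544.51…
Final settlement = outstanding balance + penalty = C$5,656.1287… + C$544.51… = C$6,200.64

C$6,200.64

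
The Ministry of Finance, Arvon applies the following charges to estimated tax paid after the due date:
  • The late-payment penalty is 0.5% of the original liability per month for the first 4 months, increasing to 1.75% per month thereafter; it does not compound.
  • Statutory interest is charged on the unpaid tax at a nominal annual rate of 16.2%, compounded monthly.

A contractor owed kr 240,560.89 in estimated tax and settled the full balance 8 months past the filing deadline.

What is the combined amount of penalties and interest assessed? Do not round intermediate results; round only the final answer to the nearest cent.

kr 48,892.35

Penalty, months 1–4: 4 × 0.5% × kr 240,560.89 = kr 4,811.22…
Penalty, months 5–8: 4 × 1.75% × kr 240,560.89 = kr 16,839.26…
Interest (16.2%/yr ÷ 12 = 1.35%/month): kr 240,560.89 × ((1 + 0.0135)^8 − 1) = kr 27,241.8685…
Penalties + interest = kr 21,650.4801 + kr 27,241.8685… = kr 48,892.35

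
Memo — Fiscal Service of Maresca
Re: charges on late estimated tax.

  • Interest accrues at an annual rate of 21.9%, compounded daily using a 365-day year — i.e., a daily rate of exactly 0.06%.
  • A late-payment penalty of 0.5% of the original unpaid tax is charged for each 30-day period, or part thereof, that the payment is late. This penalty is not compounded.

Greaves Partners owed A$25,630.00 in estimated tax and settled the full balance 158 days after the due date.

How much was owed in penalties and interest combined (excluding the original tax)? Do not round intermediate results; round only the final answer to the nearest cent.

A$3,316.72

Penalty periods: ⌈158/30⌉ = 6; penalty = 6 × 0.5% × A$25,630.00 = A$768.90
Interest: A$25,630.00 × ((1 + 0.0006)^158 − 1) = A$25,630.00 × 0.09940769… = A$2,547.8191…
Penalties + interest = A$768.9000 + A$2,547.8191… = A$3,316.72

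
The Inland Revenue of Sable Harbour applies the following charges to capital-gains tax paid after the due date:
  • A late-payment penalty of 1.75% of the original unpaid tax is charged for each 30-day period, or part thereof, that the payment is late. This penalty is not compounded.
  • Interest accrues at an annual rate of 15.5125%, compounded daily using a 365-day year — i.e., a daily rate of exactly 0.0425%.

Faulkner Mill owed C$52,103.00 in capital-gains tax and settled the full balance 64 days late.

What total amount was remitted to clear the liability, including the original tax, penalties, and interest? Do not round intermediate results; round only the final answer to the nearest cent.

Penalty periods: ⌈64/30⌉ = 3; penalty = 3 × 1.75% × C$52,103.00 = C$2,735.41…
Interest: C$52,103.00 × ((1 + 0.000425)^64 − 1) = C$52,103.00 × 0.02756736… = C$1,436.3421…
Total = C$52,103.00 + C$2,735.4075 + C$1,436.3421… = C$56,274.75

C$56,274.75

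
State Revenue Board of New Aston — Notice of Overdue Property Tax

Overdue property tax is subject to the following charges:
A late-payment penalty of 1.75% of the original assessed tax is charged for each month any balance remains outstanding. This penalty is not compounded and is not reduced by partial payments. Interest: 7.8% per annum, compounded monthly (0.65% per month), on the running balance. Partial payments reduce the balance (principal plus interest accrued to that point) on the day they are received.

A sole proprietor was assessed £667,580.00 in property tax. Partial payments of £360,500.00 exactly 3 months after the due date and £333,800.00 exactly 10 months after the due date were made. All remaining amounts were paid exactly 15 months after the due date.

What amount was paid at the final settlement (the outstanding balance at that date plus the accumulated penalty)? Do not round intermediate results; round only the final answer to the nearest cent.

£176,518.61

Balance at month 3: £667,580.0000 × (1 + 0.0065)^3 = £680,682.6091…
After £360,500.00 payment: £680,682.6091… − £360,500.00 = £320,182.6091…
Balance at month 10: £320,182.6091… × (1 + 0.0065)^7 = £335,038.0975…
After £333,800.00 payment: £335,038.0975… − £333,800.00 = £1,238.0975…
Balance at month 15: £1,238.0975… × (1 + 0.0065)^5 = £1,278.8621…
Penalty: 15 × 1.75% × £667,580.00 = £175,239.75
Final settlement = outstanding balance + penalty = £1,278.8621… + £175,239.75 = £176,518.61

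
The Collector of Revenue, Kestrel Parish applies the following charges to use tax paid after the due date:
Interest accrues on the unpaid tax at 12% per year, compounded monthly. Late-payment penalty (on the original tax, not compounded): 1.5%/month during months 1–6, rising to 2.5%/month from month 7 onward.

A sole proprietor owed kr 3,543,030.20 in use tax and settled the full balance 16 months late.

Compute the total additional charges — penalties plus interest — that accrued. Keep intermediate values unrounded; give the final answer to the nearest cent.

Penalty, months 1–6: 6 × 1.5% × kr 3,543,030.20 = kr 318,872.72…
Penalty, months 7–16: 10 × 2.5% × kr 3,543,030.20 = kr 885,757.55
Interest (12%/yr ÷ 12 = 1%/month): kr 3,543,030.20 × ((1 + 0.01)^16 − 1) = kr 611,451.3508…
Penalties + interest = kr 1,204,630.2680 + kr 611,451.3508… = kr 1,816,081.62

kr 1,816,081.62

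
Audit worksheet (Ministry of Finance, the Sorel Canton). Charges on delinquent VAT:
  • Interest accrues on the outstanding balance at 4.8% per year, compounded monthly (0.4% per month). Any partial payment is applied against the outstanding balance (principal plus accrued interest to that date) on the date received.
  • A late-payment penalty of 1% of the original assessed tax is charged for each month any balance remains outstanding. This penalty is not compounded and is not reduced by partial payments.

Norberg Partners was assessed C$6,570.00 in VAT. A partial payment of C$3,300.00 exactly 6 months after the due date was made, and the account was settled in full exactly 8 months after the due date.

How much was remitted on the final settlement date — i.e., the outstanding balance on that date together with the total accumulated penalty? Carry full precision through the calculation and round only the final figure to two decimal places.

C$3,982.35

Balance at month 6: C$6,570.0000 × (1 + 0.004)^6 = C$6,729.2652…
After C$3,300.00 payment: C$6,729.2652… − C$3,300.00 = C$3,429.2652…
Balance at month 8: C$3,429.2652… × (1 + 0.004)^2 = C$3,456.7542…
Penalty: 8 × 1% × C$6,570.00 = C$525.60
Final settlement = outstanding balance + penalty = C$3,456.7542… + C$525.60 = C$3,982.35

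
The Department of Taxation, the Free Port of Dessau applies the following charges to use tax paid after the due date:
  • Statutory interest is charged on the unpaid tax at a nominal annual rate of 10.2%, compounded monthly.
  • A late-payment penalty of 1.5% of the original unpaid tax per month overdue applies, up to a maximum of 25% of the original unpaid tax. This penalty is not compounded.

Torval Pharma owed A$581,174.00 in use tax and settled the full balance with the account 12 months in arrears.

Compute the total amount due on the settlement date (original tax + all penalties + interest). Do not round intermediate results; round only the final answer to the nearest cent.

Penalty: 12 × 1.5% × A$581,174.00 = A$104,611.32 (below the 25% cap of A$145,293.50)
Interest (10.2%/yr ÷ 12 = 0.85%/month): A$581,174.00 × ((1 + 0.0085)^12 − 1) = A$62,131.1195…
Total = A$581,174.00 + A$104,611.3200 + A$62,131.1195… = A$747,916.44

A$747,916.44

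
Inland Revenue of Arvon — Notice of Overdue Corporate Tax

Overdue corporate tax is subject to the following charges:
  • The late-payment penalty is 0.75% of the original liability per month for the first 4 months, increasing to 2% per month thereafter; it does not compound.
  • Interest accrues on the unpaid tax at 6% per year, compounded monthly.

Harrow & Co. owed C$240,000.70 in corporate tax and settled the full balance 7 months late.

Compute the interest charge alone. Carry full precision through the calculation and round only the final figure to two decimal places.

Interest (6%/yr ÷ 12 = 0.5%/month): C$240,000.70 × ((1 + 0.005)^7 − 1) = C$8,527.0801…

C$8,527.08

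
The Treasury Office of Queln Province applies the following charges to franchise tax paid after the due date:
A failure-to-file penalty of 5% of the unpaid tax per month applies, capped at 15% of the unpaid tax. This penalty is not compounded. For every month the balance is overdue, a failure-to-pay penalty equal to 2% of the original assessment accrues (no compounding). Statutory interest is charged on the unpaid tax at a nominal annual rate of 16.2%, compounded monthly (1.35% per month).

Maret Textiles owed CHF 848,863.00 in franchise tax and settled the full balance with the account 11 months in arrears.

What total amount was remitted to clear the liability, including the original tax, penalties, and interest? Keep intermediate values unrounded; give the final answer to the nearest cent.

Failure-to-file: 11 × 5% × CHF 848,863.00 = CHF 466,874.65, capped at 15% × CHF 848,863.00 = CHF 127,329.45
Failure-to-pay penalty = 2% × CHF 848,863.00 × 11 mo = CHF 186,749.86
Interest: CHF 848,863.00 × ((1 + 0.0135)^11 − 1) = CHF 848,863.00 × 0.1589409… = CHF 134,919.0346…
Total = CHF 848,863.00 + CHF 314,079.3100 + CHF 134,919.0346… = CHF 1,297,861.34

CHF 1,297,861.34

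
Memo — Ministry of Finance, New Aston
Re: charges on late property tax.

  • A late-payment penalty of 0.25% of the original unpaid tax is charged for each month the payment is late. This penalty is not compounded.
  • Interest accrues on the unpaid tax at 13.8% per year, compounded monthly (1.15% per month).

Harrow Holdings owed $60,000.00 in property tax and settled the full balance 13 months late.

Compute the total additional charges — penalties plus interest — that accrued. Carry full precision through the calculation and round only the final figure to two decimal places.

Late-payment penalty = 0.25% × $60,000.00 × 13 mo = $1,950.00
Interest: $60,000.00 × ((1 + 0.0115)^13 − 1) = $60,000.00 × 0.1602632… = $9,615.7943…
Penalties + interest = $1,950.0000 + $9,615.7943… = $11,565.79

$11,565.79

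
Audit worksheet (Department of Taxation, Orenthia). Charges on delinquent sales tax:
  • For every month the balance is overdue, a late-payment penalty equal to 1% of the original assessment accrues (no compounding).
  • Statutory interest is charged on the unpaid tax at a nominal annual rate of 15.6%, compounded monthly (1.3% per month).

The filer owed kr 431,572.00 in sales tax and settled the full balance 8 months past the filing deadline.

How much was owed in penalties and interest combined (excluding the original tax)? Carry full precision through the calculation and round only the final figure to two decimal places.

Late-payment penalty = 1% × kr 431,572.00 × 8 mo = kr 34,525.76
Interest: kr 431,572.00 × ((1 + 0.013)^8 − 1) = kr 431,572.00 × 0.1088571… = kr 46,979.6557…
Penalties + interest = kr 34,525.7600 + kr 46,979.6557… = kr 81,505.42

kr 81,505.42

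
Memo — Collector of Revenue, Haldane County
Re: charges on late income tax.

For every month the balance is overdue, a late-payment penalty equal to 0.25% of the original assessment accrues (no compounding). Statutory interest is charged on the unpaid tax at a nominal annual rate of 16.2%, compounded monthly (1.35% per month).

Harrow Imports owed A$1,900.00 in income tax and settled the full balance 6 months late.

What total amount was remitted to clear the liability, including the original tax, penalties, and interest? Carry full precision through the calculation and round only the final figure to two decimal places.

A$2,087.69

Late-payment penalty: 6 × 0.25% × A$1,900.00 = A$28.50
Interest: A$1,900.00 × ((1 + 0.0135)^6 − 1) = A$1,900.00 × 0.0837835… = A$159.1886…
Total = A$1,900.00 + A$28.5000 + A$159.1886… = A$2,087.69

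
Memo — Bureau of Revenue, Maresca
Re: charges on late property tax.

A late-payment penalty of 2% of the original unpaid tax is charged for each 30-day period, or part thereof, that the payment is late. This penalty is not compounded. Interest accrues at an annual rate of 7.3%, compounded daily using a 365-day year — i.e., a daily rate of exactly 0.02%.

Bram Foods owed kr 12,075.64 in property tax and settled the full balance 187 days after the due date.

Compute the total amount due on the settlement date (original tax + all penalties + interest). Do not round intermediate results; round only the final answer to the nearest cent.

Penalty periods: ⌈187/30⌉ = 7; penalty = 7 × 2% × kr 12,075.64 = kr 1,690.59…
Interest: kr 12,075.64 × ((1 + 0.0002)^187 − 1) = kr 12,075.64 × 0.03810430… = kr 460.1338…
Total = kr 12,075.64 + kr 1,690.5896 + kr 460.1338… = kr 14,226.36

kr 14,226.36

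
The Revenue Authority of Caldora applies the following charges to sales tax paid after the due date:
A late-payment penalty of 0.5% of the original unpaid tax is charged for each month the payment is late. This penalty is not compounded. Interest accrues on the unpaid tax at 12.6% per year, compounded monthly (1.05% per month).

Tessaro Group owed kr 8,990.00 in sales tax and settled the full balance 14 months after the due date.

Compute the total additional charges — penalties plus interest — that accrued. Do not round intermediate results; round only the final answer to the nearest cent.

kr 2,044.92

Late-payment penalty: 14 × 0.5% × kr 8,990.00 = kr 629.30
Interest: kr 8,990.00 × ((1 + 0.0105)^14 − 1) = kr 8,990.00 × 0.1574666… = kr 1,415.6243…
Penalties + interest = kr 629.3000 + kr 1,415.6243… = kr 2,044.92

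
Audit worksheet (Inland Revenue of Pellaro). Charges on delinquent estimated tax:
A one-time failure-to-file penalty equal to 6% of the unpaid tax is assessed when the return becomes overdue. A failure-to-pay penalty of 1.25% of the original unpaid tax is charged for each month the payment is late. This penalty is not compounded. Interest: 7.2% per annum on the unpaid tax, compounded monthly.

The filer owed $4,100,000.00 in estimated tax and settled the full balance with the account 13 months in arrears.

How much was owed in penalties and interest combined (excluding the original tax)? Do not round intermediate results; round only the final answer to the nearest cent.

Failure-to-file penalty: 6% × $4,100,000.00 = $246,000.00
Failure-to-pay penalty: 13 × 1.25% × $4,100,000.00 = $666,250.00
Interest (7.2%/yr ÷ 12 = 0.6%/month): $4,100,000.00 × ((1 + 0.006)^13 − 1) = $331,569.9222…
Penalties + interest = $912,250.0000 + $331,569.9222… = $1,243,819.92

$1,243,819.92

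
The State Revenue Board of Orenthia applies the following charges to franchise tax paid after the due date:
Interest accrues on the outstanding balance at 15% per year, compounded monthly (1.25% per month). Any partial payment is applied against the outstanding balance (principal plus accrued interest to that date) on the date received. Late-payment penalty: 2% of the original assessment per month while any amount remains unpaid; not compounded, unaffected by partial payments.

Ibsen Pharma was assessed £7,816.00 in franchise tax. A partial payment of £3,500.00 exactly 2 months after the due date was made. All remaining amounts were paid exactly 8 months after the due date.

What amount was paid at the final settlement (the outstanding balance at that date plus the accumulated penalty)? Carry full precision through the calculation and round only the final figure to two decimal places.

Balance at month 2: £7,816.0000 × (1 + 0.0125)^2 = £8,012.6213…
After £3,500.00 payment: £8,012.6213… − £3,500.00 = £4,512.6213…
Balance at month 8: £4,512.6213… × (1 + 0.0125)^6 = £4,861.8222…
Penalty: 8 × 2% × £7,816.00 = £1,250.56
Final settlement = outstanding balance + penalty = £4,861.8222… + £1,250.56 = £6,112.38

£6,112.38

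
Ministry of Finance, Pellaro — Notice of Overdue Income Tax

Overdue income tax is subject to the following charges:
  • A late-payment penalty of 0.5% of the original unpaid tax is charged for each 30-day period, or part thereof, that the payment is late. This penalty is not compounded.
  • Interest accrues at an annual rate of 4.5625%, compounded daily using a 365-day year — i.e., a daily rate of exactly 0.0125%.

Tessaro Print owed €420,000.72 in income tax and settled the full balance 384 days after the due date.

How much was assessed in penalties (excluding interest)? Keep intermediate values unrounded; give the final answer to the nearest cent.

Penalty periods: ⌈384/30⌉ = 13; penalty = 13 × 0.5% × €420,000.72 = €27,300.05…

€27,300.05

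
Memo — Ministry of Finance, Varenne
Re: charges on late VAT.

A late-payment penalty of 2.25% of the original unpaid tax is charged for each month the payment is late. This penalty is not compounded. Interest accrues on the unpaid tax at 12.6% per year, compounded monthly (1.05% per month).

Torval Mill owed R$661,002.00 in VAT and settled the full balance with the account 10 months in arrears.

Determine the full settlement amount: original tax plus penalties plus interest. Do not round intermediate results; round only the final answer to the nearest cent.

Late-payment penalty: 10 × 2.25% × R$661,002.00 = R$148,725.45
Interest: R$661,002.00 × ((1 + 0.0105)^10 − 1) = R$661,002.00 × 0.1101028… = R$72,778.1380…
Total = R$661,002.00 + R$148,725.4500 + R$72,778.1380… = R$882,505.59

R$882,505.59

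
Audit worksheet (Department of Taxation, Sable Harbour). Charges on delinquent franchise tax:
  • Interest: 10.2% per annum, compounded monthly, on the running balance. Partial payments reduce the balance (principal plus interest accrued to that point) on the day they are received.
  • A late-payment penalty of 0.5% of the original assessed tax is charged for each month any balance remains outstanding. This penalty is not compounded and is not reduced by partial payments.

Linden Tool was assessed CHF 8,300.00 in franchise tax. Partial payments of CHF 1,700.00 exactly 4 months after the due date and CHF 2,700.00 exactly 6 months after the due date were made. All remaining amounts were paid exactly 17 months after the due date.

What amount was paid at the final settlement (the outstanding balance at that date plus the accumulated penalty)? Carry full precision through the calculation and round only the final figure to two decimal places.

CHF 5,428.78

Monthly rate = 10.2% ÷ 12 = 0.85%
Balance at month 4: CHF 8,300.0000 × (1 + 0.0085)^4 = CHF 8,585.8185…
After CHF 1,700.00 payment: CHF 8,585.8185… − CHF 1,700.00 = CHF 6,885.8185…
Balance at month 6: CHF 6,885.8185… × (1 + 0.0085)^2 = CHF 7,003.3749…
After CHF 2,700.00 payment: CHF 7,003.3749… − CHF 2,700.00 = CHF 4,303.3749…
Balance at month 17: CHF 4,303.3749… × (1 + 0.0085)^11 = CHF 4,723.2846…
Penalty: 17 × 0.5% × CHF 8,300.00 = CHF 705.50
Final settlement = outstanding balance + penalty = CHF 4,723.2846… + CHF 705.50 = CHF 5,428.78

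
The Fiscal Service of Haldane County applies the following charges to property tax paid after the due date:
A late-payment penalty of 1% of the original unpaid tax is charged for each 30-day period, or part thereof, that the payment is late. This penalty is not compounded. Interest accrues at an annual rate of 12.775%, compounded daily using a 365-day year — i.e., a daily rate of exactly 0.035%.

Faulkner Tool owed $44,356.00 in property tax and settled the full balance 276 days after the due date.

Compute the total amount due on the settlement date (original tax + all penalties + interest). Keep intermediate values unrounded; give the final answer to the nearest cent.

$53,289.35

Penalty periods: ⌈276/30⌉ = 10; penalty = 10 × 1% × $44,356.00 = $4,435.60
Interest: $44,356.00 × ((1 + 0.00035)^276 − 1) = $44,356.00 × 0.10140110… = $4,497.7473…
Total = $44,356.00 + $4,435.6000 + $4,497.7473… = $53,289.35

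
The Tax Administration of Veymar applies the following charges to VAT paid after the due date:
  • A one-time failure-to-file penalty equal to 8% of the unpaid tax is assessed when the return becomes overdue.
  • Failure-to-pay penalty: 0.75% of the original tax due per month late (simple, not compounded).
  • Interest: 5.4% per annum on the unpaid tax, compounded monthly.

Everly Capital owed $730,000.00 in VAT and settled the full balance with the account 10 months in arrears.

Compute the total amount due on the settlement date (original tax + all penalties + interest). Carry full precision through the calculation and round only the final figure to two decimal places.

Failure-to-file penalty: 8% × $730,000.00 = $58,400.00
Failure-to-pay penalty: 10 × 0.75% × $730,000.00 = $54,750.00
Interest (5.4%/yr ÷ 12 = 0.45%/month): $730,000.00 × ((1 + 0.0045)^10 − 1) = $33,523.2583…
Total = $730,000.00 + $113,150.0000 + $33,523.2583… = $876,673.26

$876,673.26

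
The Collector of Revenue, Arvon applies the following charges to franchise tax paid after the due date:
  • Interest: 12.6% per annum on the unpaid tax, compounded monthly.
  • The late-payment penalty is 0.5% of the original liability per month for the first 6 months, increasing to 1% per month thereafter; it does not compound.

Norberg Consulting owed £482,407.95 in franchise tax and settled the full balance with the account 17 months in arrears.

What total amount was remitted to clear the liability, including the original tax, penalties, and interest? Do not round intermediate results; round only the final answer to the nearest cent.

£643,682.20

Penalty, months 1–6: 6 × 0.5% × £482,407.95 = £14,472.24…
Penalty, months 7–17: 11 × 1% × £482,407.95 = £53,064.87…
Interest (12.6%/yr ÷ 12 = 1.05%/month): £482,407.95 × ((1 + 0.0105)^17 − 1) = £93,737.1329…
Total = £482,407.95 + £67,537.1130 + £93,737.1329… = £643,682.20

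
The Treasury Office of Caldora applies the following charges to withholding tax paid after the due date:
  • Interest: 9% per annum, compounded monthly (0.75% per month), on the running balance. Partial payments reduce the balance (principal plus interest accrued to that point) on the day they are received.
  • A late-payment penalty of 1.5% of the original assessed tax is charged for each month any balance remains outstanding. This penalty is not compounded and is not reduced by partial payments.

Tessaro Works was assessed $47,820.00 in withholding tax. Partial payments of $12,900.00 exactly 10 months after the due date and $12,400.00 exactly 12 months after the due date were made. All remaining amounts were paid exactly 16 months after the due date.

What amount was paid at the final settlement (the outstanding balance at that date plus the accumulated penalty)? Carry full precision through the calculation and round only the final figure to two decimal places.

Balance at month 10: $47,820.0000 × (1 + 0.0075)^10 = $51,529.9973…
After $12,900.00 payment: $51,529.9973… − $12,900.00 = $38,629.9973…
Balance at month 12: $38,629.9973… × (1 + 0.0075)^2 = $39,211.6202…
After $12,400.00 payment: $39,211.6202… − $12,400.00 = $26,811.6202…
Balance at month 16: $26,811.6202… × (1 + 0.0075)^4 = $27,625.0631…
Penalty: 16 × 1.5% × $47,820.00 = $11,476.80
Final settlement = outstanding balance + penalty = $27,625.0631… + $11,476.80 = $39,101.86

$39,101.86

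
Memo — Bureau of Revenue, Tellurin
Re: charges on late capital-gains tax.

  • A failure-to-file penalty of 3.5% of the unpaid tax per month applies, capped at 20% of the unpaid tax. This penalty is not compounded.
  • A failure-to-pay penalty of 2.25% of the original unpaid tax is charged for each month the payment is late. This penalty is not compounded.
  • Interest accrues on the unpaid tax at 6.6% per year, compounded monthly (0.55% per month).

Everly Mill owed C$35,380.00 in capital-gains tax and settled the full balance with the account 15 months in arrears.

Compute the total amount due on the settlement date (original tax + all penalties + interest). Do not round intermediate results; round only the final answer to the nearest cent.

C$57,430.70

Failure-to-file: 15 × 3.5% × C$35,380.00 = C$18,574.50, capped at 20% × C$35,380.00 = C$7,076.00
Failure-to-pay penalty: 15 × 2.25% × C$35,380.00 = C$11,940.75
Interest: C$35,380.00 × ((1 + 0.0055)^15 − 1) = C$35,380.00 × 0.0857532… = C$3,033.9487…
Total = C$35,380.00 + C$19,016.7500 + C$3,033.9487… = C$57,430.70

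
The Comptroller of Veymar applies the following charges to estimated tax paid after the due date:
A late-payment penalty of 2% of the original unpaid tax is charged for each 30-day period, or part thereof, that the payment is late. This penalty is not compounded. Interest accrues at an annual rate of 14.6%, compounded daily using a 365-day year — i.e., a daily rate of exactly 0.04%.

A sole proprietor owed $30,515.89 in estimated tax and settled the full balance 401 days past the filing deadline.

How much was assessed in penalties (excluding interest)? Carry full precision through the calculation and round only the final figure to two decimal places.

Penalty periods: ⌈401/30⌉ = 14; penalty = 14 × 2% × $30,515.89 = $8,544.45…

$8,544.45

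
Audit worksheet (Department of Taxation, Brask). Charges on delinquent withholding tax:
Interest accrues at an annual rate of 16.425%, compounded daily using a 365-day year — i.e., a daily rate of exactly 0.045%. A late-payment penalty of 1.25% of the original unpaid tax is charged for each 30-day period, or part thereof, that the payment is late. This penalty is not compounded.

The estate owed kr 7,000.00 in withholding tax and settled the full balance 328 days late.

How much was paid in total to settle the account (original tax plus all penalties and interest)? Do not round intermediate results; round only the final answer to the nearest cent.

Penalty periods: ⌈328/30⌉ = 11; penalty = 11 × 1.25% × kr 7,000.00 = kr 962.50
Interest: kr 7,000.00 × ((1 + 0.00045)^328 − 1) = kr 7,000.00 × 0.15901070… = kr 1,113.0749…
Total = kr 7,000.00 + kr 962.5000 + kr 1,113.0749… = kr 9,075.57

kr 9,075.57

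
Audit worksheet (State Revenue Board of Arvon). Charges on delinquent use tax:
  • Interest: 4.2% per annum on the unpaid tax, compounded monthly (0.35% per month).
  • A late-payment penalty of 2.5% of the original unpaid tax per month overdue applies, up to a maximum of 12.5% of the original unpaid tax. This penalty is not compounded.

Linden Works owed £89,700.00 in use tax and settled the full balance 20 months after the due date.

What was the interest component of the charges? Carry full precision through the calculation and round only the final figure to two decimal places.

£6,492.23

Interest: £89,700.00 × ((1 + 0.0035)^20 − 1) = £89,700.00 × 0.0723771… = £6,492.2270…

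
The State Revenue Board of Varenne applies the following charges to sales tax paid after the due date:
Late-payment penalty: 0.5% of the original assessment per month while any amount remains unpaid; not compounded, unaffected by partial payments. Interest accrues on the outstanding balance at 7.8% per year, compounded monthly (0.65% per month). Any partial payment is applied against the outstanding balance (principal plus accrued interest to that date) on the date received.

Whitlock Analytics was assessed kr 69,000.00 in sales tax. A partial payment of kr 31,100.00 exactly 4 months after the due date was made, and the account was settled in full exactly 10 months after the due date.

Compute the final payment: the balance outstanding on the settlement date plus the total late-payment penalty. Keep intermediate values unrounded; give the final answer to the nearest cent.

Balance at month 4: kr 69,000.0000 × (1 + 0.0065)^4 = kr 70,811.5674…
After kr 31,100.00 payment: kr 70,811.5674… − kr 31,100.00 = kr 39,711.5674…
Balance at month 10: kr 39,711.5674… × (1 + 0.0065)^6 = kr 41,285.7049…
Penalty: 10 × 0.5% × kr 69,000.00 = kr 3,450.00
Final settlement = outstanding balance + penalty = kr 41,285.7049… + kr 3,450.00 = kr 44,735.70

kr 44,735.70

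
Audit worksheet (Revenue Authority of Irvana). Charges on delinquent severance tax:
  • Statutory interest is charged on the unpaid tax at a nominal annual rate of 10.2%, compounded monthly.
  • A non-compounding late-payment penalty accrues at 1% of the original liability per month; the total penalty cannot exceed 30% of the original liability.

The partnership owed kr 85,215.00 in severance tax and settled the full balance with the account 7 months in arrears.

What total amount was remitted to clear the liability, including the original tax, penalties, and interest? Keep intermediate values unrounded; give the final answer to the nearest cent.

kr 96,381.48

Penalty: 7 × 1% × kr 85,215.00 = kr 5,965.05 (below the 30% cap of kr 25,564.50)
Interest (10.2%/yr ÷ 12 = 0.85%/month): kr 85,215.00 × ((1 + 0.0085)^7 − 1) = kr 5,201.4323…
Total = kr 85,215.00 + kr 5,965.0500 + kr 5,201.4323… = kr 96,381.48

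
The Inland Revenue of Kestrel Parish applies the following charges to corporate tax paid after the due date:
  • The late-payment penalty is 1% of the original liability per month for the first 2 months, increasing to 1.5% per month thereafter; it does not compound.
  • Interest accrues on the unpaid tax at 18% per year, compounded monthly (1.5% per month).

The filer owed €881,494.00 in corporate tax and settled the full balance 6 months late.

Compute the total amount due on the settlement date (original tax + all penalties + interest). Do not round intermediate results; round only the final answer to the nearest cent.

€1,034,383.20

Penalty, months 1–2: 2 × 1% × €881,494.00 = €17,629.88
Penalty, months 3–6: 4 × 1.5% × €881,494.00 = €52,889.64
Interest: €881,494.00 × ((1 + 0.015)^6 − 1) = €881,494.00 × 0.0934433… = €82,369.6765…
Total = €881,494.00 + €70,519.5200 + €82,369.6765… = €1,034,383.20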